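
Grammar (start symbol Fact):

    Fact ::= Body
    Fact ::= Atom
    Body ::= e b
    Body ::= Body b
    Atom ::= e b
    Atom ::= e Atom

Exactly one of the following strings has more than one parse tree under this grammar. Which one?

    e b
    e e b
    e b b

e b: 2 trees
e e b: 1 tree
e b b: 1 tree

e b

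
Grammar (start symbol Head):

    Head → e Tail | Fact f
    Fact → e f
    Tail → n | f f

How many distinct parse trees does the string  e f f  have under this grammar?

Parse trees for e f f:
  [Head e [Tail f f]]
  [Head [Fact e f] f]

2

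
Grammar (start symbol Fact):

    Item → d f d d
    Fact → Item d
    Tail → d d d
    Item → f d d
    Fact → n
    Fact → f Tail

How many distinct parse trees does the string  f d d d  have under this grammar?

Parse trees for f d d d:
  [Fact [Item f d d] d]
  [Fact f [Tail d d d]]

2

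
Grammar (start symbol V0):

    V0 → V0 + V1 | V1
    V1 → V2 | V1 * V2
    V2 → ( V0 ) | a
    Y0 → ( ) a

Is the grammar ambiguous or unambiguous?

(Y0 is unreachable from V0, so its rules don't affect L(V0).) The grammar is stratified — V0 handles '+' (left-recursive), V1 handles '*', V2 atoms. Each operator has a fixed associativity and precedence level, so every string has one parse.

Unambiguous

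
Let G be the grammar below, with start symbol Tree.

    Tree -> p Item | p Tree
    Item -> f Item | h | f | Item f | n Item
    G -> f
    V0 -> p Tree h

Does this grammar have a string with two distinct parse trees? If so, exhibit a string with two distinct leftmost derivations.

Ambiguous

Witness: p f f

Derivation 1: Tree ⇒ p Item ⇒ p f Item ⇒ p f f
Derivation 2: Tree ⇒ p Item ⇒ p Item f ⇒ p f f

Two distinct leftmost derivations for the same string.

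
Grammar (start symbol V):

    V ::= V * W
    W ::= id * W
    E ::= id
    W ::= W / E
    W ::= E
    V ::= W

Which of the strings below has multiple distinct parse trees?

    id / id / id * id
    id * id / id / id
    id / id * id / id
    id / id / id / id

id / id / id * id: 1 tree
id * id / id / id: 4 trees
id / id * id / id: 1 tree
id / id / id / id: 1 tree

id * id / id / id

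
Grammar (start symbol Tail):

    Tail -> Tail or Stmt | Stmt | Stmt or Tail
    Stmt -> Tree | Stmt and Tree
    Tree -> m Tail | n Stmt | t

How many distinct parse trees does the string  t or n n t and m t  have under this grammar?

6

Parse trees for t or n n t and m t:
  [Tail [Tail [Stmt [Tree t]]] or [Stmt [Tree n [Stmt [Tree n [Stmt [Stmt [Tree t]] and [Tree m [Tail [Stmt [Tree t]]]]]]]]]]
  [Tail [Tail [Stmt [Tree t]]] or [Stmt [Tree n [Stmt [Stmt [Tree n [Stmt [Tree t]]]] and [Tree m [Tail [Stmt [Tree t]]]]]]]]
  [Tail [Tail [Stmt [Tree t]]] or [Stmt [Stmt [Tree n [Stmt [Tree n [Stmt [Tree t]]]]]] and [Tree m [Tail [Stmt [Tree t]]]]]]
  [Tail [Stmt [Tree t]] or [Tail [Stmt [Tree n [Stmt [Tree n [Stmt [Stmt [Tree t]] and [Tree m [Tail [Stmt [Tree t]]]]]]]]]]]
  [Tail [Stmt [Tree t]] or [Tail [Stmt [Tree n [Stmt [Stmt [Tree n [Stmt [Tree t]]]] and [Tree m [Tail [Stmt [Tree t]]]]]]]]]
  [Tail [Stmt [Tree t]] or [Tail [Stmt [Stmt [Tree n [Stmt [Tree n [Stmt [Tree t]]]]]] and [Tree m [Tail [Stmt [Tree t]]]]]]]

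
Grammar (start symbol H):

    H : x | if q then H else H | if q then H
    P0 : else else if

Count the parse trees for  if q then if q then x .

Parse trees for if q then if q then x:
  [H if q then [H if q then [H x]]]

1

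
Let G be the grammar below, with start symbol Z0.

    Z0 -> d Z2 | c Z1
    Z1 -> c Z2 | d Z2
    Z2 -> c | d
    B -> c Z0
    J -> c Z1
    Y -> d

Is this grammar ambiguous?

Unambiguous

Only Z0, Z1, Z2 are reachable from Z0; ignoring the rest: Each reachable nonterminal has at most one production per leading terminal, and all productions are right-linear; the derivation is determined token-by-token.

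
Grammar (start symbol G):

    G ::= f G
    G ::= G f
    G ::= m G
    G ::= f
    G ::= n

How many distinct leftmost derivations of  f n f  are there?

2

Parse trees for f n f:
  [G f [G [G n] f]]
  [G [G f [G n]] f]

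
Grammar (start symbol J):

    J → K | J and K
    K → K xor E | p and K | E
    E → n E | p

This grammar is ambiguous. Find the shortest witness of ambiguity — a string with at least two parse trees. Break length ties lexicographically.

p and p

length 1: no string has ≥2 trees
length 2: no string has ≥2 trees
length 3: p and p has 2 parse trees

Two derivations of p and p:
  J ⇒ K ⇒ p and K ⇒ p and E ⇒ p and p
  J ⇒ J and K ⇒ K and K ⇒ E and K ⇒ p and K ⇒ p and E ⇒ p and p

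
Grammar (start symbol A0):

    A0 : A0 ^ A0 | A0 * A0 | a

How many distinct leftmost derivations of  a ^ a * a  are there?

2

Parse trees for a ^ a * a:
  [A0 [A0 a] ^ [A0 [A0 a] * [A0 a]]]
  [A0 [A0 [A0 a] ^ [A0 a]] * [A0 a]]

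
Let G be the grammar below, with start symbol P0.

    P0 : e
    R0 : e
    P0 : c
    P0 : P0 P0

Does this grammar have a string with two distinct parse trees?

Ambiguous

Witness: c c c

Derivation 1: P0 ⇒ P0 P0 ⇒ c P0 ⇒ c P0 P0 ⇒ c c P0 ⇒ c c c
Derivation 2: P0 ⇒ P0 P0 ⇒ P0 P0 P0 ⇒ c P0 P0 ⇒ c c P0 ⇒ c c c

Two distinct leftmost derivations for the same string.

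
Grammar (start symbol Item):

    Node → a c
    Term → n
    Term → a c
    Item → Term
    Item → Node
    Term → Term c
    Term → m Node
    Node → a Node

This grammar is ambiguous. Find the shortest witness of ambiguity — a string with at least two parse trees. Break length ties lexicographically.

a c

length 1: no string has ≥2 trees
length 2: a c has 2 parse trees

Two derivations of a c:
  Item ⇒ Term ⇒ a c
  Item ⇒ Node ⇒ a c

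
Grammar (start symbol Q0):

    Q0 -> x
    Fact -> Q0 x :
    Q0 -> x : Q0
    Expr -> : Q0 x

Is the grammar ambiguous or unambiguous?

Only Q0 is reachable from Q0; ignoring the rest: Right-recursive list with a separator: after each atom, whether the separator follows determines the rule. One parse per string.

Unambiguous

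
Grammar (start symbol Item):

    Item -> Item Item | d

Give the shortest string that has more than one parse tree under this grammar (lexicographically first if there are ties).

d d d

length 1: no string has ≥2 trees
length 2: no string has ≥2 trees
length 3: d d d has 2 parse trees

Two derivations of d d d:
  Item ⇒ Item Item ⇒ Item Item Item ⇒ d Item Item ⇒ d d Item ⇒ d d d
  Item ⇒ Item Item ⇒ d Item ⇒ d Item Item ⇒ d d Item ⇒ d d d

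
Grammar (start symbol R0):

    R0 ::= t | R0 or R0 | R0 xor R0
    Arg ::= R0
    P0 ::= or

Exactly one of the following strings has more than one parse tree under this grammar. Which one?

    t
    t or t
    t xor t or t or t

t xor t or t or t

t: 1 tree
t or t: 1 tree
t xor t or t or t: 5 trees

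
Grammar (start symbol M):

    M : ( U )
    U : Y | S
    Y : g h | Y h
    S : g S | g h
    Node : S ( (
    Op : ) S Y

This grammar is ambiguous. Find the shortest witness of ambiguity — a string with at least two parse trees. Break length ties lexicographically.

( g h )

length 4: ( g h ) has 2 parse trees

Two derivations of ( g h ):
  M ⇒ ( U ) ⇒ ( Y ) ⇒ ( g h )
  M ⇒ ( U ) ⇒ ( S ) ⇒ ( g h )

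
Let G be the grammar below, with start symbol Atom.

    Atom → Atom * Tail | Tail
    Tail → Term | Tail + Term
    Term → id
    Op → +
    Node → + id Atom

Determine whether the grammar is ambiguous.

Unambiguous

Only Atom, Tail, Term are reachable from Atom; ignoring the rest: The grammar is stratified — Atom handles '*' (left-recursive), Tail handles '+', Term atoms. Each operator has a fixed associativity and precedence level, so every string has one parse.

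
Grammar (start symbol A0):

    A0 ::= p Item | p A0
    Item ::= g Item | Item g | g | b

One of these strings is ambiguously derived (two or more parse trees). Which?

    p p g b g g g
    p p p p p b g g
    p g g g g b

p p g b g g g

p p g b g g g: 4 trees
p p p p p b g g: 1 tree
p g g g g b: 1 tree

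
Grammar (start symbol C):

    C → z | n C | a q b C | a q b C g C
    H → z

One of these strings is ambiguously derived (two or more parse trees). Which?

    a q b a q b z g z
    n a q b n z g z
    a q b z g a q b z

a q b a q b z g z: 2 trees
n a q b n z g z: 1 tree
a q b z g a q b z: 1 tree

a q b a q b z g z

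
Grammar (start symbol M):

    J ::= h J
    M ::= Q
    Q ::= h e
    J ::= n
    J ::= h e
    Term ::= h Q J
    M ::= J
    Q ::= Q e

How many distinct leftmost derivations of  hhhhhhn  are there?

Parse trees for hhhhhhn:
  [M [J h [J h [J h [J h [J h [J h [J n]]]]]]]]

1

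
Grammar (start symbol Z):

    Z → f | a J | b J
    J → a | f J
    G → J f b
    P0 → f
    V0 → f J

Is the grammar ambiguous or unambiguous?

(G, P0, V0 are unreachable from Z, so their rules don't affect L(Z).) The reachable rules are right-linear with at most one rule per (nonterminal, next-terminal) pair. Each input token forces the next rule, so parsing is deterministic.

Unambiguous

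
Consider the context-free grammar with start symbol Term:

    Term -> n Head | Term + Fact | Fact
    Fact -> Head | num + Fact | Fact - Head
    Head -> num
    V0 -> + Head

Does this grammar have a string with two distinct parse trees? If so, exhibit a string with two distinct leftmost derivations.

Witness: num + num

Derivation 1: Term ⇒ Term + Fact ⇒ Fact + Fact ⇒ Head + Fact ⇒ num + Fact ⇒ num + Head ⇒ num + num
Derivation 2: Term ⇒ Fact ⇒ num + Fact ⇒ num + Head ⇒ num + num

Two distinct leftmost derivations for the same string.

Ambiguous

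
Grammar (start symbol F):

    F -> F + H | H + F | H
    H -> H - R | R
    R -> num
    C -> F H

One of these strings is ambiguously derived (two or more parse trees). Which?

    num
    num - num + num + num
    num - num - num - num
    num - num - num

num - num + num + num

num: 1 tree
num - num + num + num: 4 trees
num - num - num - num: 1 tree
num - num - num: 1 tree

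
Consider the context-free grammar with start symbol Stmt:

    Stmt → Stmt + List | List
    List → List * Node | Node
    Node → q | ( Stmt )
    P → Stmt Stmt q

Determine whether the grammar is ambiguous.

Unambiguous

Only Stmt, List, Node are reachable from Stmt; ignoring the rest: The grammar is stratified — Stmt handles '+' (left-recursive), List handles '*', Node atoms. Each operator has a fixed associativity and precedence level, so every string has one parse.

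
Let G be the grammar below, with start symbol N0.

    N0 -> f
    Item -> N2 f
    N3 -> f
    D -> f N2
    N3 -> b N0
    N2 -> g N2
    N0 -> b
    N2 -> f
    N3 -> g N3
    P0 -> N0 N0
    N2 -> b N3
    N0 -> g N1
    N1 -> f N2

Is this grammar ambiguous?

Unambiguous

(D, Item, P0 are unreachable from N0, so their rules don't affect L(N0).) Restricted to the reachable nonterminals, every rule has the form A → t or A → t B, and no two rules for the same A share a first terminal. The grammar encodes a DFA — one run per string.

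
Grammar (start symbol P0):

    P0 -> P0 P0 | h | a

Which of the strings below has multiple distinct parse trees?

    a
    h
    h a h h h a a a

h a h h h a a a

a: 1 tree
h: 1 tree
h a h h h a a a: 429 trees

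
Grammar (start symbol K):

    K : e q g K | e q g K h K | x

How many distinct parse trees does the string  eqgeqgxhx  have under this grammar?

Parse trees for eqgeqgxhx:
  [K e q g [K e q g [K x] h [K x]]]
  [K e q g [K e q g [K x]] h [K x]]

2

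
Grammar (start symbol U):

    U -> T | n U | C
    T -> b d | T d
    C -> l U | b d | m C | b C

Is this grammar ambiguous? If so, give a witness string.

Ambiguous

Witness: b d

Derivation 1: U ⇒ T ⇒ b d
Derivation 2: U ⇒ C ⇒ b d

Two distinct leftmost derivations for the same string.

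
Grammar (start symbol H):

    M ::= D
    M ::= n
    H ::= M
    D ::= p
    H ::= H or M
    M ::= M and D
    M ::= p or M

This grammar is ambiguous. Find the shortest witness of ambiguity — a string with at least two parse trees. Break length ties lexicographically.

length 1: no string has ≥2 trees
length 3: p or n has 2 parse trees

Two derivations of p or n:
  H ⇒ M ⇒ p or M ⇒ p or n
  H ⇒ H or M ⇒ M or M ⇒ D or M ⇒ p or M ⇒ p or n

p or n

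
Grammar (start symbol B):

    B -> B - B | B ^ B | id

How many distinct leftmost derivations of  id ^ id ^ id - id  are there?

Parse trees for id ^ id ^ id - id:
  [B [B [B id] ^ [B [B id] ^ [B id]]] - [B id]]
  [B [B [B [B id] ^ [B id]] ^ [B id]] - [B id]]
  [B [B id] ^ [B [B [B id] ^ [B id]] - [B id]]]
  [B [B id] ^ [B [B id] ^ [B [B id] - [B id]]]]
  [B [B [B id] ^ [B id]] ^ [B [B id] - [B id]]]

5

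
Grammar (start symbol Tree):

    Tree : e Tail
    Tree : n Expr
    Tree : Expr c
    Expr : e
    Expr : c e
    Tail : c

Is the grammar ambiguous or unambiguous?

Witness: e c

Derivation 1: Tree ⇒ e Tail ⇒ e c
Derivation 2: Tree ⇒ Expr c ⇒ e c

Two distinct leftmost derivations for the same string.

Ambiguous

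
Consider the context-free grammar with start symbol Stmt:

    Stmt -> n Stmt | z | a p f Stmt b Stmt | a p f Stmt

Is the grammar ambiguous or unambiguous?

Witness: a p f a p f z b z

Derivation 1: Stmt ⇒ a p f Stmt b Stmt ⇒ a p f a p f Stmt b Stmt ⇒ a p f a p f z b Stmt ⇒ a p f a p f z b z
Derivation 2: Stmt ⇒ a p f Stmt ⇒ a p f a p f Stmt b Stmt ⇒ a p f a p f z b Stmt ⇒ a p f a p f z b z

Two distinct leftmost derivations for the same string.

Ambiguous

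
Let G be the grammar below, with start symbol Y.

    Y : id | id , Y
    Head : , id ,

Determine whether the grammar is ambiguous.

Unambiguous

Only Y is reachable from Y; ignoring the rest: The reachable grammar is A → atom sep A | atom. Each atom is followed by either the separator (recurse) or end-of-string (stop) — no choice point.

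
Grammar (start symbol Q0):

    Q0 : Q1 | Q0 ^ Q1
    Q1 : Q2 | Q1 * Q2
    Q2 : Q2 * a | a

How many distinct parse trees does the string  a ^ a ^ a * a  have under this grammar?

Parse trees for a ^ a ^ a * a:
  [Q0 [Q0 [Q0 [Q1 [Q2 a]]] ^ [Q1 [Q2 a]]] ^ [Q1 [Q2 [Q2 a] * a]]]
  [Q0 [Q0 [Q0 [Q1 [Q2 a]]] ^ [Q1 [Q2 a]]] ^ [Q1 [Q1 [Q2 a]] * [Q2 a]]]

2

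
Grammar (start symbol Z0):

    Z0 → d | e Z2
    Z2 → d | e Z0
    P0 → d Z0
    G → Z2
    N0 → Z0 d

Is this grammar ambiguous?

Unambiguous

Only Z0, Z2 are reachable from Z0; ignoring the rest: Each reachable nonterminal has at most one production per leading terminal, and all productions are right-linear; the derivation is determined token-by-token.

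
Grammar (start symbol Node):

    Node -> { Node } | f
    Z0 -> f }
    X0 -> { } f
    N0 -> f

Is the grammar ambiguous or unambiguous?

Unambiguous

(Z0, X0, N0 are unreachable from Node, so their rules don't affect L(Node).) L(Node) is { openⁿ atom closeⁿ : n ≥ 0 }. The bracket depth fixes n, and the derivation is forced at every step.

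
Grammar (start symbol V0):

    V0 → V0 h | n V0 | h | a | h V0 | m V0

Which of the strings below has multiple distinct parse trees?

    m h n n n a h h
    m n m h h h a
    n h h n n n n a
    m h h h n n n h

m h n n n a h h

m h n n n a h h: 21 trees
m n m h h h a: 1 tree
n h h n n n n a: 1 tree
m h h h n n n h: 1 tree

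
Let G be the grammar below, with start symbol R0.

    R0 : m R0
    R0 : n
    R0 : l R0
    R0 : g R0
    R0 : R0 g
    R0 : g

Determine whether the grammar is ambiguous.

Ambiguous

Witness: g g

Derivation 1: R0 ⇒ g R0 ⇒ g g
Derivation 2: R0 ⇒ R0 g ⇒ g g

Two distinct leftmost derivations for the same string.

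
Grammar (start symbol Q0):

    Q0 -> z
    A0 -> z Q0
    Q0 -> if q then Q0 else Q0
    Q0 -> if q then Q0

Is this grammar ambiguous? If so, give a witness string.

Witness: if q then if q then z else z

Derivation 1: Q0 ⇒ if q then Q0 else Q0 ⇒ if q then if q then Q0 else Q0 ⇒ if q then if q then z else Q0 ⇒ if q then if q then z else z
Derivation 2: Q0 ⇒ if q then Q0 ⇒ if q then if q then Q0 else Q0 ⇒ if q then if q then z else Q0 ⇒ if q then if q then z else z

Two distinct leftmost derivations for the same string.

Ambiguous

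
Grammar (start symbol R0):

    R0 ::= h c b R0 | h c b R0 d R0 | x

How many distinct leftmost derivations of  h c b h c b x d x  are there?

2

Parse trees for h c b h c b x d x:
  [R0 h c b [R0 h c b [R0 x] d [R0 x]]]
  [R0 h c b [R0 h c b [R0 x]] d [R0 x]]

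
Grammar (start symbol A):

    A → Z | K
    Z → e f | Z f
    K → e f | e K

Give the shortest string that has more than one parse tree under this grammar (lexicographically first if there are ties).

e f

length 2: e f has 2 parse trees

Two derivations of e f:
  A ⇒ Z ⇒ e f
  A ⇒ K ⇒ e f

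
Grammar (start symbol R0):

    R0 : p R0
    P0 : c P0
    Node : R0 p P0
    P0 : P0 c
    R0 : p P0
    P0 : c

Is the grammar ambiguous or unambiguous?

Ambiguous

Witness: p c c

Derivation 1: R0 ⇒ p P0 ⇒ p c P0 ⇒ p c c
Derivation 2: R0 ⇒ p P0 ⇒ p P0 c ⇒ p c c

Two distinct leftmost derivations for the same string.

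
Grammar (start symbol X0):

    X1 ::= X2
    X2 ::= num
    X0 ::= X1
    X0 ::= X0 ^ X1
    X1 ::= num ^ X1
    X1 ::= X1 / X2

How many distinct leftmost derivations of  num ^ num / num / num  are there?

4

Parse trees for num ^ num / num / num:
  [X0 [X1 num ^ [X1 [X1 [X1 [X2 num]] / [X2 num]] / [X2 num]]]]
  [X0 [X1 [X1 num ^ [X1 [X1 [X2 num]] / [X2 num]]] / [X2 num]]]
  [X0 [X1 [X1 [X1 num ^ [X1 [X2 num]]] / [X2 num]] / [X2 num]]]
  [X0 [X0 [X1 [X2 num]]] ^ [X1 [X1 [X1 [X2 num]] / [X2 num]] / [X2 num]]]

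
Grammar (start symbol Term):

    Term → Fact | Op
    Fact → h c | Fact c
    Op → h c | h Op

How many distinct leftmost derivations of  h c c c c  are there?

1

Parse trees for h c c c c:
  [Term [Fact [Fact [Fact [Fact h c] c] c] c]]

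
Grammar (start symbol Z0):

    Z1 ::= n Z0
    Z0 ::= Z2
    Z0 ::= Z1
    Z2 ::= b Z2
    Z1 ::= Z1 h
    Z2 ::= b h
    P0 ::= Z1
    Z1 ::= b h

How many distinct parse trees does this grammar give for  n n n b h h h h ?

30

Parse trees for n n n b h h h h (showing first 6 of 30):
  [Z0 [Z1 n [Z0 [Z1 n [Z0 [Z1 n [Z0 [Z1 [Z1 [Z1 [Z1 b h] h] h] h]]]]]]]]
  [Z0 [Z1 n [Z0 [Z1 n [Z0 [Z1 [Z1 n [Z0 [Z1 [Z1 [Z1 b h] h] h]]] h]]]]]]
  [Z0 [Z1 n [Z0 [Z1 n [Z0 [Z1 [Z1 [Z1 n [Z0 [Z1 [Z1 b h] h]]] h] h]]]]]]
  [Z0 [Z1 n [Z0 [Z1 n [Z0 [Z1 [Z1 [Z1 [Z1 n [Z0 [Z2 b h]]] h] h] h]]]]]]
  [Z0 [Z1 n [Z0 [Z1 n [Z0 [Z1 [Z1 [Z1 [Z1 n [Z0 [Z1 b h]]] h] h] h]]]]]]
  [Z0 [Z1 n [Z0 [Z1 [Z1 n [Z0 [Z1 n [Z0 [Z1 [Z1 [Z1 b h] h] h]]]]] h]]]]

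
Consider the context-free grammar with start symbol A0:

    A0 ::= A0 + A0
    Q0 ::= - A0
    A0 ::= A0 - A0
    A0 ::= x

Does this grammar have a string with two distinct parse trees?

Witness: x + x + x

Derivation 1: A0 ⇒ A0 + A0 ⇒ A0 + A0 + A0 ⇒ x + A0 + A0 ⇒ x + x + A0 ⇒ x + x + x
Derivation 2: A0 ⇒ A0 + A0 ⇒ x + A0 ⇒ x + A0 + A0 ⇒ x + x + A0 ⇒ x + x + x

Two distinct leftmost derivations for the same string.

Ambiguous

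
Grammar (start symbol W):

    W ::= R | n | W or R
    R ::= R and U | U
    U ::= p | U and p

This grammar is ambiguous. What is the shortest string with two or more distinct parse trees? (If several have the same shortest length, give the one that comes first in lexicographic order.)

length 1: no string has ≥2 trees
length 3: p and p has 2 parse trees

Two derivations of p and p:
  W ⇒ R ⇒ R and U ⇒ U and U ⇒ p and U ⇒ p and p
  W ⇒ R ⇒ U ⇒ U and p ⇒ p and p

p and p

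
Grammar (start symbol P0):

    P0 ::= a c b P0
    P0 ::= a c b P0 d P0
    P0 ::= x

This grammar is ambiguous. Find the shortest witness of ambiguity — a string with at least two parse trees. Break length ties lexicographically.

a c b a c b x d x

length 1: no string has ≥2 trees
length 4: no string has ≥2 trees
length 6: no string has ≥2 trees
length 7: no string has ≥2 trees
length 9: a c b a c b x d x has 2 parse trees

Two derivations of a c b a c b x d x:
  P0 ⇒ a c b P0 ⇒ a c b a c b P0 d P0 ⇒ a c b a c b x d P0 ⇒ a c b a c b x d x
  P0 ⇒ a c b P0 d P0 ⇒ a c b a c b P0 d P0 ⇒ a c b a c b x d P0 ⇒ a c b a c b x d x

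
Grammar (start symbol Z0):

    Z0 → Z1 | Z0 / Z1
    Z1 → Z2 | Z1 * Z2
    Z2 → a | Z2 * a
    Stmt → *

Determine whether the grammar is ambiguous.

Witness: a * a

Derivation 1: Z0 ⇒ Z1 ⇒ Z2 ⇒ Z2 * a ⇒ a * a
Derivation 2: Z0 ⇒ Z1 ⇒ Z1 * Z2 ⇒ Z2 * Z2 ⇒ a * Z2 ⇒ a * a

Two distinct leftmost derivations for the same string.

Ambiguous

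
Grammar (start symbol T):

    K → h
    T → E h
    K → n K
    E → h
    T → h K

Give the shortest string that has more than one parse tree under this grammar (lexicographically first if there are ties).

length 2: h h has 2 parse trees

Two derivations of h h:
  T ⇒ E h ⇒ h h
  T ⇒ h K ⇒ h h

h h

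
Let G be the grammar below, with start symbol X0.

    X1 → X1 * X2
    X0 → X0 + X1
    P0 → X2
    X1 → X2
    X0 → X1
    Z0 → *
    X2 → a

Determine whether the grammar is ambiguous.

Unambiguous

Only X0, X1, X2 are reachable from X0; ignoring the rest: The grammar is stratified — X0 handles '+' (left-recursive), X1 handles '*', X2 atoms. Each operator has a fixed associativity and precedence level, so every string has one parse.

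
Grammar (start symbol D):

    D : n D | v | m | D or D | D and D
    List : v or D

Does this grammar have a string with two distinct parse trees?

Ambiguous

Witness: n m and m

Derivation 1: D ⇒ n D ⇒ n D and D ⇒ n m and D ⇒ n m and m
Derivation 2: D ⇒ D and D ⇒ n D and D ⇒ n m and D ⇒ n m and m

Two distinct leftmost derivations for the same string.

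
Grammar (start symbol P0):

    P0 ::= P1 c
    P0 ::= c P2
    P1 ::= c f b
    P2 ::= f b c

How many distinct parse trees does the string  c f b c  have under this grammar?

Parse trees for c f b c:
  [P0 [P1 c f b] c]
  [P0 c [P2 f b c]]

2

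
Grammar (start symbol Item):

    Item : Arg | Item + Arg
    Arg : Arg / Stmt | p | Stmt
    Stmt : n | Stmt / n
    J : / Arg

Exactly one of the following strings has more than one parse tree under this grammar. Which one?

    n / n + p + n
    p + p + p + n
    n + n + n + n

n / n + p + n: 2 trees
p + p + p + n: 1 tree
n + n + n + n: 1 tree

n / n + p + n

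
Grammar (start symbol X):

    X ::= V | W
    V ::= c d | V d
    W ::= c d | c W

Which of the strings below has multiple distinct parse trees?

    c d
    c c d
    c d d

c d

c d: 2 trees
c c d: 1 tree
c d d: 1 tree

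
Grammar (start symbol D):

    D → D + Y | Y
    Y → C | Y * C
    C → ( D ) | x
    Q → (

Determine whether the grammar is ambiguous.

Unambiguous

Only D, Y, C are reachable from D; ignoring the rest: This is a standard precedence ladder (D over Y over C), with each level left-recursive on its own operator ('+' at D, '*' at Y). That structure is LR(1), hence unambiguous.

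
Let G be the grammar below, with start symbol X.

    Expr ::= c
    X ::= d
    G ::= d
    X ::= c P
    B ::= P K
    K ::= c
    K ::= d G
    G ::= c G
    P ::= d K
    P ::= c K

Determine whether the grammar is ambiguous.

(B, Expr are unreachable from X, so their rules don't affect L(X).) Each reachable nonterminal has at most one production per leading terminal, and all productions are right-linear; the derivation is determined token-by-token.

Unambiguous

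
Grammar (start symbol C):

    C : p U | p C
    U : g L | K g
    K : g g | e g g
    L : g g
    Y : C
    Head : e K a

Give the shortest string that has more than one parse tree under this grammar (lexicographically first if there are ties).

p g g g

length 4: p g g g has 2 parse trees

Two derivations of p g g g:
  C ⇒ p U ⇒ p g L ⇒ p g g g
  C ⇒ p U ⇒ p K g ⇒ p g g g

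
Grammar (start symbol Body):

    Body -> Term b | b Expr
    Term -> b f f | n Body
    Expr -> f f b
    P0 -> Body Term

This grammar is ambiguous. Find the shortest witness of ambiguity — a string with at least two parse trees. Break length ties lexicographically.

length 4: b f f b has 2 parse trees

Two derivations of b f f b:
  Body ⇒ Term b ⇒ b f f b
  Body ⇒ b Expr ⇒ b f f b

b f f b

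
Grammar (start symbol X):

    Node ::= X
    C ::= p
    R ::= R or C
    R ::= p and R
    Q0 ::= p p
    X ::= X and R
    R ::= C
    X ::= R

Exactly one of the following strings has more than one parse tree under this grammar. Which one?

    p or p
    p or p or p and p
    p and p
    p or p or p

p and p

p or p: 1 tree
p or p or p and p: 1 tree
p and p: 2 trees
p or p or p: 1 tree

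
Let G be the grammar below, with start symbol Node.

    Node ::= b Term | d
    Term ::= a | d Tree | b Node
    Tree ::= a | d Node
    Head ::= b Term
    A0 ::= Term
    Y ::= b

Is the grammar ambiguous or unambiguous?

Unambiguous

(Head, A0, Y are unreachable from Node, so their rules don't affect L(Node).) Each reachable nonterminal has at most one production per leading terminal, and all productions are right-linear; the derivation is determined token-by-token.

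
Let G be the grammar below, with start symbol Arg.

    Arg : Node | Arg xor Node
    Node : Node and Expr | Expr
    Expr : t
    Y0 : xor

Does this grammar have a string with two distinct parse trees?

Unambiguous

Only Arg, Node, Expr are reachable from Arg; ignoring the rest: Arg → Arg xor Node | Node  ;  Node → Node and Expr | Expr  — a left-associative chain with Expr at the bottom. Each string factors uniquely by precedence.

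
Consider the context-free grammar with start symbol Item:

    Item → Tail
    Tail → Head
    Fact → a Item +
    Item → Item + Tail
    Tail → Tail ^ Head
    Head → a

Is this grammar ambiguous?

(Fact is unreachable from Item, so its rules don't affect L(Item).) The grammar is stratified — Item handles '+' (left-recursive), Tail handles '^', Head atoms. Each operator has a fixed associativity and precedence level, so every string has one parse.

Unambiguous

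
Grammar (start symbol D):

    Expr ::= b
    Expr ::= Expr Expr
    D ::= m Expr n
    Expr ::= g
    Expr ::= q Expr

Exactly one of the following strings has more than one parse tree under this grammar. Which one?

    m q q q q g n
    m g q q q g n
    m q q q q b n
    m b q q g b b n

m q q q q g n: 1 tree
m g q q q g n: 1 tree
m q q q q b n: 1 tree
m b q q g b b n: 14 trees

m b q q g b b n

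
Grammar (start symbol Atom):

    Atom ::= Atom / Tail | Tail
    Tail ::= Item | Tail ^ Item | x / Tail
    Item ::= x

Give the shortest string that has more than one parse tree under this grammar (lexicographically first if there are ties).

x / x

length 1: no string has ≥2 trees
length 3: x / x has 2 parse trees

Two derivations of x / x:
  Atom ⇒ Atom / Tail ⇒ Tail / Tail ⇒ Item / Tail ⇒ x / Tail ⇒ x / Item ⇒ x / x
  Atom ⇒ Tail ⇒ x / Tail ⇒ x / Item ⇒ x / x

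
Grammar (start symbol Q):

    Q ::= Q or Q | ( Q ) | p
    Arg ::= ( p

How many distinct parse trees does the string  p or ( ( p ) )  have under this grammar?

1

Parse trees for p or ( ( p ) ):
  [Q [Q p] or [Q ( [Q ( [Q p] )] )]]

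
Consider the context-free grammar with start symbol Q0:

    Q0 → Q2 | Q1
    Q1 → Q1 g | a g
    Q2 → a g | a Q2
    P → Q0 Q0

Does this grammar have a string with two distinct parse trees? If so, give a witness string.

Witness: a g

Derivation 1: Q0 ⇒ Q2 ⇒ a g
Derivation 2: Q0 ⇒ Q1 ⇒ a g

Two distinct leftmost derivations for the same string.

Ambiguous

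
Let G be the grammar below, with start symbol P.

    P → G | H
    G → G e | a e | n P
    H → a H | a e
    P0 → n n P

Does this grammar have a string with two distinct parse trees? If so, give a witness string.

Witness: a e

Derivation 1: P ⇒ G ⇒ a e
Derivation 2: P ⇒ H ⇒ a e

Two distinct leftmost derivations for the same string.

Ambiguous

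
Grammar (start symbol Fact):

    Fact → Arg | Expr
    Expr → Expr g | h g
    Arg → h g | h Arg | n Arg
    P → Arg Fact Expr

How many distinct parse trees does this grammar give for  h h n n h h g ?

1

Parse trees for h h n n h h g:
  [Fact [Arg h [Arg h [Arg n [Arg n [Arg h [Arg h g]]]]]]]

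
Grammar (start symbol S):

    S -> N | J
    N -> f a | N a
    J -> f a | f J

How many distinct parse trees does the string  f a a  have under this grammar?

Parse trees for f a a:
  [S [N [N f a] a]]

1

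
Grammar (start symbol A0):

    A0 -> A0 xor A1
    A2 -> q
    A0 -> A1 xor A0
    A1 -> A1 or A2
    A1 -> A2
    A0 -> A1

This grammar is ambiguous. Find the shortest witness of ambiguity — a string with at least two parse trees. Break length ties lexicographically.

q xor q

length 1: no string has ≥2 trees
length 3: q xor q has 2 parse trees

Two derivations of q xor q:
  A0 ⇒ A0 xor A1 ⇒ A1 xor A1 ⇒ A2 xor A1 ⇒ q xor A1 ⇒ q xor A2 ⇒ q xor q
  A0 ⇒ A1 xor A0 ⇒ A2 xor A0 ⇒ q xor A0 ⇒ q xor A1 ⇒ q xor A2 ⇒ q xor q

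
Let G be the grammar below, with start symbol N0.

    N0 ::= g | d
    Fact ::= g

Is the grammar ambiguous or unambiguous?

Only N0 is reachable from N0; ignoring the rest: Each reachable nonterminal has at most one production per leading terminal, and all productions are right-linear; the derivation is determined token-by-token.

Unambiguous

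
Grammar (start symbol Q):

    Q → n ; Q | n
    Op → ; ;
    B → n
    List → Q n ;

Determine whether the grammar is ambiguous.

(Op, B, List are unreachable from Q, so their rules don't affect L(Q).) The reachable grammar is A → atom sep A | atom. Each atom is followed by either the separator (recurse) or end-of-string (stop) — no choice point.

Unambiguous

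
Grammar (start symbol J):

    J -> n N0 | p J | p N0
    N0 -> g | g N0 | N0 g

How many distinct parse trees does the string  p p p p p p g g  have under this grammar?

2

Parse trees for p p p p p p g g:
  [J p [J p [J p [J p [J p [J p [N0 g [N0 g]]]]]]]]
  [J p [J p [J p [J p [J p [J p [N0 [N0 g] g]]]]]]]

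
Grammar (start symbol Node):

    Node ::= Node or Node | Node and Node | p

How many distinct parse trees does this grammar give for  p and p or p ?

2

Parse trees for p and p or p:
  [Node [Node [Node p] and [Node p]] or [Node p]]
  [Node [Node p] and [Node [Node p] or [Node p]]]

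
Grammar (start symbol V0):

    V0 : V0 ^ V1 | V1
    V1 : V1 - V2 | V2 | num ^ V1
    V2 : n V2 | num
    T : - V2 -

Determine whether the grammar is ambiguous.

Ambiguous

Witness: num ^ num

Derivation 1: V0 ⇒ V0 ^ V1 ⇒ V1 ^ V1 ⇒ V2 ^ V1 ⇒ num ^ V1 ⇒ num ^ V2 ⇒ num ^ num
Derivation 2: V0 ⇒ V1 ⇒ num ^ V1 ⇒ num ^ V2 ⇒ num ^ num

Two distinct leftmost derivations for the same string.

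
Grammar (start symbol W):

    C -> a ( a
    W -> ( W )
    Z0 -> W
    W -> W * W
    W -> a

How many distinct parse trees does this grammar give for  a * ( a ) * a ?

2

Parse trees for a * ( a ) * a:
  [W [W a] * [W [W ( [W a] )] * [W a]]]
  [W [W [W a] * [W ( [W a] )]] * [W a]]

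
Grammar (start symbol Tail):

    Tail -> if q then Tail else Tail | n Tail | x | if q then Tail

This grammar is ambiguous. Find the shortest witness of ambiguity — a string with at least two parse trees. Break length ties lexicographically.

if q then if q then x else x

length 1: no string has ≥2 trees
length 2: no string has ≥2 trees
length 3: no string has ≥2 trees
length 4: no string has ≥2 trees
length 5: no string has ≥2 trees
length 6: no string has ≥2 trees
length 7: no string has ≥2 trees
length 8: no string has ≥2 trees
length 9: if q then if q then x else x has 2 parse trees

Two derivations of if q then if q then x else x:
  Tail ⇒ if q then Tail else Tail ⇒ if q then if q then Tail else Tail ⇒ if q then if q then x else Tail ⇒ if q then if q then x else x
  Tail ⇒ if q then Tail ⇒ if q then if q then Tail else Tail ⇒ if q then if q then x else Tail ⇒ if q then if q then x else x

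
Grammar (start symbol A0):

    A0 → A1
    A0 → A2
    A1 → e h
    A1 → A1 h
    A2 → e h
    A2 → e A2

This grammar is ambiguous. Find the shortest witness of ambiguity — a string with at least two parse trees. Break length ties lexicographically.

e h

length 2: e h has 2 parse trees

Two derivations of e h:
  A0 ⇒ A1 ⇒ e h
  A0 ⇒ A2 ⇒ e h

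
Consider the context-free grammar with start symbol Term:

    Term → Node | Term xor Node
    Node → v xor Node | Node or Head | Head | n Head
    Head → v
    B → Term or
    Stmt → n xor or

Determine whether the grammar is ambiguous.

Witness: v xor v

Derivation 1: Term ⇒ Node ⇒ v xor Node ⇒ v xor Head ⇒ v xor v
Derivation 2: Term ⇒ Term xor Node ⇒ Node xor Node ⇒ Head xor Node ⇒ v xor Node ⇒ v xor Head ⇒ v xor v

Two distinct leftmost derivations for the same string.

Ambiguous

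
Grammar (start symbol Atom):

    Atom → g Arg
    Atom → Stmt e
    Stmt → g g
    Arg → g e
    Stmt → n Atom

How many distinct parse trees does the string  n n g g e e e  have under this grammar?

2

Parse trees for n n g g e e e:
  [Atom [Stmt n [Atom [Stmt n [Atom g [Arg g e]]] e]] e]
  [Atom [Stmt n [Atom [Stmt n [Atom [Stmt g g] e]] e]] e]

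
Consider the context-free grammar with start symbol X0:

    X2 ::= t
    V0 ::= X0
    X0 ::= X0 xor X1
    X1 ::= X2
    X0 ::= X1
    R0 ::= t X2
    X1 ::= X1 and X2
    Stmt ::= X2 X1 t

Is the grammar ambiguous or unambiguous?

Only X0, X1, X2 are reachable from X0; ignoring the rest: X0 → X0 xor X1 | X1  ;  X1 → X1 and X2 | X2  — a left-associative chain with X2 at the bottom. Each string factors uniquely by precedence.

Unambiguous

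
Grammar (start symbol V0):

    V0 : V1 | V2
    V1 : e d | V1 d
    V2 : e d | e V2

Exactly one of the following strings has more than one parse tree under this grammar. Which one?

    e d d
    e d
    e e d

e d

e d d: 1 tree
e d: 2 trees
e e d: 1 tree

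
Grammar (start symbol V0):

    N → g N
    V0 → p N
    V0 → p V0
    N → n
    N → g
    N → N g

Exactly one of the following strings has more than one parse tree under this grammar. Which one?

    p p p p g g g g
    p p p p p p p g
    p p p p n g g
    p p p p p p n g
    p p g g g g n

p p p p g g g g: 8 trees
p p p p p p p g: 1 tree
p p p p n g g: 1 tree
p p p p p p n g: 1 tree
p p g g g g n: 1 tree

p p p p g g g g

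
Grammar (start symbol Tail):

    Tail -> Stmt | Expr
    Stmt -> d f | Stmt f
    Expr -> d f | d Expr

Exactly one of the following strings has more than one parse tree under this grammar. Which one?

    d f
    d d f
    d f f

d f

d f: 2 trees
d d f: 1 tree
d f f: 1 tree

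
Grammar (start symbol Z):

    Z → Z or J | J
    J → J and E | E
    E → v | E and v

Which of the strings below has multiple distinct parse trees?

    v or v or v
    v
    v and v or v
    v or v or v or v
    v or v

v and v or v

v or v or v: 1 tree
v: 1 tree
v and v or v: 2 trees
v or v or v or v: 1 tree
v or v: 1 tree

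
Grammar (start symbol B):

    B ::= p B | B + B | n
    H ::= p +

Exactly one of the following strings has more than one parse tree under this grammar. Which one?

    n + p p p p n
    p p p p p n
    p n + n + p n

n + p p p p n: 1 tree
p p p p p n: 1 tree
p n + n + p n: 5 trees

p n + n + p n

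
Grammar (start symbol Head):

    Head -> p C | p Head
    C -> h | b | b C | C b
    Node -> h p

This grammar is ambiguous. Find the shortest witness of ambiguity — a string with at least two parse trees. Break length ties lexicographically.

p b b

length 2: no string has ≥2 trees
length 3: p b b has 2 parse trees

Two derivations of p b b:
  Head ⇒ p C ⇒ p b C ⇒ p b b
  Head ⇒ p C ⇒ p C b ⇒ p b b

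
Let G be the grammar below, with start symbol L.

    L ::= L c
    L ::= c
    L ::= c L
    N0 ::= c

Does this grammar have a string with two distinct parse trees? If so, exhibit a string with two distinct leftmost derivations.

Witness: c c

Derivation 1: L ⇒ L c ⇒ c c
Derivation 2: L ⇒ c L ⇒ c c

Two distinct leftmost derivations for the same string.

Ambiguous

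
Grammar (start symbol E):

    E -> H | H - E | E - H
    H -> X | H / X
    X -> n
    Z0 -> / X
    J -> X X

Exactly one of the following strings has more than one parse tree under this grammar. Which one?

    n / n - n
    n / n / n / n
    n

n / n - n

n / n - n: 2 trees
n / n / n / n: 1 tree
n: 1 tree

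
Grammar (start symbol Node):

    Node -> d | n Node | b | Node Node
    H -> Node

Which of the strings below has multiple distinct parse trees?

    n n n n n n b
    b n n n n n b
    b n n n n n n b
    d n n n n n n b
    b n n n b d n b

b n n n b d n b

n n n n n n b: 1 tree
b n n n n n b: 1 tree
b n n n n n n b: 1 tree
d n n n n n n b: 1 tree
b n n n b d n b: 20 trees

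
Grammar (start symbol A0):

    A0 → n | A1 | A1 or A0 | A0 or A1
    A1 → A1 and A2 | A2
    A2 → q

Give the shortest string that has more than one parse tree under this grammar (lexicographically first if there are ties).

length 1: no string has ≥2 trees
length 3: q or q has 2 parse trees

Two derivations of q or q:
  A0 ⇒ A1 or A0 ⇒ A2 or A0 ⇒ q or A0 ⇒ q or A1 ⇒ q or A2 ⇒ q or q
  A0 ⇒ A0 or A1 ⇒ A1 or A1 ⇒ A2 or A1 ⇒ q or A1 ⇒ q or A2 ⇒ q or q

q or q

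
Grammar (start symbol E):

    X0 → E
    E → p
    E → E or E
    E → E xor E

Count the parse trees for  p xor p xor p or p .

5

Parse trees for p xor p xor p or p:
  [E [E [E p] xor [E [E p] xor [E p]]] or [E p]]
  [E [E [E [E p] xor [E p]] xor [E p]] or [E p]]
  [E [E p] xor [E [E [E p] xor [E p]] or [E p]]]
  [E [E p] xor [E [E p] xor [E [E p] or [E p]]]]
  [E [E [E p] xor [E p]] xor [E [E p] or [E p]]]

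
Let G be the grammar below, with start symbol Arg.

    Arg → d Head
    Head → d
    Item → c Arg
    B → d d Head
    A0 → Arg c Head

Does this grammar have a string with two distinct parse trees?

Unambiguous

Only Arg, Head are reachable from Arg; ignoring the rest: The reachable rules are right-linear with at most one rule per (nonterminal, next-terminal) pair. Each input token forces the next rule, so parsing is deterministic.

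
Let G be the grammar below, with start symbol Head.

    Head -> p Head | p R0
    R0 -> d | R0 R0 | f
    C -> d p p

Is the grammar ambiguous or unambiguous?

Ambiguous

Witness: p d d d

Derivation 1: Head ⇒ p R0 ⇒ p R0 R0 ⇒ p d R0 ⇒ p d R0 R0 ⇒ p d d R0 ⇒ p d d d
Derivation 2: Head ⇒ p R0 ⇒ p R0 R0 ⇒ p R0 R0 R0 ⇒ p d R0 R0 ⇒ p d d R0 ⇒ p d d d

Two distinct leftmost derivations for the same string.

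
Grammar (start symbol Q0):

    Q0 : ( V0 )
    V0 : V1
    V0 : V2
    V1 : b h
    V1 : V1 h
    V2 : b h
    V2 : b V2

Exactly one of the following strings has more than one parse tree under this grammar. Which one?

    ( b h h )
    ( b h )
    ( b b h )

( b h h ): 1 tree
( b h ): 2 trees
( b b h ): 1 tree

( b h )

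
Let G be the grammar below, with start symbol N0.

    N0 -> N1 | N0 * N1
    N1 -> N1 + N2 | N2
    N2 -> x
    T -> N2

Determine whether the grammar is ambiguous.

Unambiguous

Only N0, N1, N2 are reachable from N0; ignoring the rest: This is a standard precedence ladder (N0 over N1 over N2), with each level left-recursive on its own operator ('*' at N0, '+' at N1). That structure is LR(1), hence unambiguous.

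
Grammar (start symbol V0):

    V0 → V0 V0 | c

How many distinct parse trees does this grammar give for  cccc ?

Parse trees for cccc:
  [V0 [V0 c] [V0 [V0 c] [V0 [V0 c] [V0 c]]]]
  [V0 [V0 c] [V0 [V0 [V0 c] [V0 c]] [V0 c]]]
  [V0 [V0 [V0 c] [V0 c]] [V0 [V0 c] [V0 c]]]
  [V0 [V0 [V0 c] [V0 [V0 c] [V0 c]]] [V0 c]]
  [V0 [V0 [V0 [V0 c] [V0 c]] [V0 c]] [V0 c]]

5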